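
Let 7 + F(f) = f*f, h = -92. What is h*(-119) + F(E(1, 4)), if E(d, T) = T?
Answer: 10957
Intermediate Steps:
F(f) = -7 + f² (F(f) = -7 + f*f = -7 + f²)
h*(-119) + F(E(1, 4)) = -92*(-119) + (-7 + 4²) = 10948 + (-7 + 16) = 10948 + 9 = 10957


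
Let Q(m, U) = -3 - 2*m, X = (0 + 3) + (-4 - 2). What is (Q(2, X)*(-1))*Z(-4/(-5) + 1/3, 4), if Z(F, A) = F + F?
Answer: 238/15 ≈ 15.867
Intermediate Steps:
X = -3 (X = 3 - 6 = -3)
Z(F, A) = 2*F
(Q(2, X)*(-1))*Z(-4/(-5) + 1/3, 4) = ((-3 - 2*2)*(-1))*(2*(-4/(-5) + 1/3)) = ((-3 - 4)*(-1))*(2*(-4*(-1/5) + 1*(1/3))) = (-7*(-1))*(2*(4/5 + 1/3)) = 7*(2*(17/15)) = 7*(34/15) = 238/15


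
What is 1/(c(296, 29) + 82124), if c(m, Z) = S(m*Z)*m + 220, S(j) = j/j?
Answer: 1/82640 ≈ 1.2101e-5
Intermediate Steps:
S(j) = 1
c(m, Z) = 220 + m (c(m, Z) = 1*m + 220 = m + 220 = 220 + m)
1/(c(296, 29) + 82124) = 1/((220 + 296) + 82124) = 1/(516 + 82124) = 1/82640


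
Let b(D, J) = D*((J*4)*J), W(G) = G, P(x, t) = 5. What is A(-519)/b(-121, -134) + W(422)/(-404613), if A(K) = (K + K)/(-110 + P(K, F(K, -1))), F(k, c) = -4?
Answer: -87178897/83495938680 ≈ -0.0010441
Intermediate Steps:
b(D, J) = 4*D*J**2 (b(D, J) = D*((4*J)*J) = D*(4*J**2) = 4*D*J**2)
A(K) = -2*K/105 (A(K) = (K + K)/(-110 + 5) = (2*K)/(-105) = (2*K)*(-1/105) = -2*K/105)
A(-519)/b(-121, -134) + W(422)/(-404613) = (-2/105*(-519))/((4*(-121)*(-134)**2)) + 422/(-404613) = 346/(35*((4*(-121)*17956))) + 422*(-1/404613) = (346/35)/(-8690704) - 422/404613 = (346/35)*(-1/8690704) - 422/404613 = -173/152087320 - 422/404613 = -87178897/83495938680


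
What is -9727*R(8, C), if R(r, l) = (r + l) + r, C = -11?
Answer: -48635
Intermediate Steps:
R(r, l) = l + 2*r (R(r, l) = (l + r) + r = l + 2*r)
-9727*R(8, C) = -9727*(-11 + 2*8) = -9727*(-11 + 16) = -9727*5 = -48635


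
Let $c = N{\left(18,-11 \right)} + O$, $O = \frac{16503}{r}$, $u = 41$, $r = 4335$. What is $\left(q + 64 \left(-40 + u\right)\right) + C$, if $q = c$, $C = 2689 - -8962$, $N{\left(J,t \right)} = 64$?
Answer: $\frac{17026156}{1445} \approx 11783.0$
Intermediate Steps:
$C = 11651$ ($C = 2689 + 8962 = 11651$)
$O = \frac{5501}{1445}$ ($O = \frac{16503}{4335} = 16503 \cdot \frac{1}{4335} = \frac{5501}{1445} \approx 3.8069$)
$c = \frac{97981}{1445}$ ($c = 64 + \frac{5501}{1445} = \frac{97981}{1445} \approx 67.807$)
$q = \frac{97981}{1445} \approx 67.807$
$\left(q + 64 \left(-40 + u\right)\right) + C = \left(\frac{97981}{1445} + 64 \left(-40 + 41\right)\right) + 11651 = \left(\frac{97981}{1445} + 64 \cdot 1\right) + 11651 = \left(\frac{97981}{1445} + 64\right) + 11651 = \frac{190461}{1445} + 11651 = \frac{17026156}{1445}$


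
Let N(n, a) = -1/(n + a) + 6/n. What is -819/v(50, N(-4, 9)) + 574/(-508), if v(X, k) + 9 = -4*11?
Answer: 192815/13462 ≈ 14.323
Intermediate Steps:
N(n, a) = -1/(a + n) + 6/n
v(X, k) = -53 (v(X, k) = -9 - 4*11 = -9 - 44 = -53)
-819/v(50, N(-4, 9)) + 574/(-508) = -819/(-53) + 574/(-508) = -819*(-1/53) + 574*(-1/508) = 819/53 - 287/254 = 192815/13462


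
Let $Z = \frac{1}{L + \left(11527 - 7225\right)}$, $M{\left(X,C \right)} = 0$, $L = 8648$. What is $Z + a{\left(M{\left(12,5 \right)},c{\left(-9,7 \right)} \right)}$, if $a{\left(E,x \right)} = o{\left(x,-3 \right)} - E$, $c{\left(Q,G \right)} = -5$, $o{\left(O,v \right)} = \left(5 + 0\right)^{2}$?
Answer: $\frac{323751}{12950} \approx 25.0$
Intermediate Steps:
$o{\left(O,v \right)} = 25$ ($o{\left(O,v \right)} = 5^{2} = 25$)
$a{\left(E,x \right)} = 25 - E$
$Z = \frac{1}{12950}$ ($Z = \frac{1}{8648 + \left(11527 - 7225\right)} = \frac{1}{8648 + 4302} = \frac{1}{12950} \approx 7.722 \cdot 10^{-5}$)
$Z + a{\left(M{\left(12,5 \right)},c{\left(-9,7 \right)} \right)} = \frac{1}{12950} + \left(25 - 0\right) = \frac{1}{12950} + \left(25 + 0\right) = \frac{1}{12950} + 25 = \frac{323751}{12950}$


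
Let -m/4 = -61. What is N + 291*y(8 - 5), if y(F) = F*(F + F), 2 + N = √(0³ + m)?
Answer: 5236 + 2*√61 ≈ 5251.6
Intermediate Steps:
m = 244 (m = -4*(-61) = 244)
N = -2 + 2*√61 (N = -2 + √(0³ + 244) = -2 + √(0 + 244) = -2 + √244 = -2 + 2*√61 ≈ 13.620)
y(F) = 2*F² (y(F) = F*(2*F) = 2*F²)
N + 291*y(8 - 5) = (-2 + 2*√61) + 291*(2*(8 - 5)²) = (-2 + 2*√61) + 291*(2*3²) = (-2 + 2*√61) + 291*(2*9) = (-2 + 2*√61) + 291*18 = (-2 + 2*√61) + 5238 = 5236 + 2*√61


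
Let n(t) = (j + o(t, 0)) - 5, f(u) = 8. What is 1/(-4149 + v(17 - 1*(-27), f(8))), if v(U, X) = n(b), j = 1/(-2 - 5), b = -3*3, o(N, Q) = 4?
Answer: -7/29051 ≈ -0.00024096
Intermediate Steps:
b = -9
j = -1/7 (j = 1/(-7) = -1/7 ≈ -0.14286)
n(t) = -8/7 (n(t) = (-1/7 + 4) - 5 = 27/7 - 5 = -8/7)
v(U, X) = -8/7
1/(-4149 + v(17 - 1*(-27), f(8))) = 1/(-4149 - 8/7) = 1/(-29051/7) = -7/29051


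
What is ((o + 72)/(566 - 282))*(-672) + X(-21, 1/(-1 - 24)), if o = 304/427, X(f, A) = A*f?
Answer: -18537849/108275 ≈ -171.21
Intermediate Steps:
o = 304/427 (o = 304*(1/427) = 304/427 ≈ 0.71194)
((o + 72)/(566 - 282))*(-672) + X(-21, 1/(-1 - 24)) = ((304/427 + 72)/(566 - 282))*(-672) - 21/(-1 - 24) = ((31048/427)/284)*(-672) - 21/(-25) = ((31048/427)*(1/284))*(-672) - 1/25*(-21) = (7762/30317)*(-672) + 21/25 = -745152/4331 + 21/25 = -18537849/108275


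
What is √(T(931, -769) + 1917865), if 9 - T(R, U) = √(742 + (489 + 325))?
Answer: √(1917874 - 2*√389) ≈ 1384.9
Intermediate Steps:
T(R, U) = 9 - 2*√389 (T(R, U) = 9 - √(742 + (489 + 325)) = 9 - √(742 + 814) = 9 - √1556 = 9 - 2*√389)
√(T(931, -769) + 1917865) = √((9 - 2*√389) + 1917865) = √(1917874 - 2*√389)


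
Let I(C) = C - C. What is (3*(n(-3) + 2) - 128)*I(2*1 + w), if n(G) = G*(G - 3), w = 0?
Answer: 0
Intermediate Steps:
n(G) = G*(-3 + G)
I(C) = 0
(3*(n(-3) + 2) - 128)*I(2*1 + w) = (3*(-3*(-3 - 3) + 2) - 128)*0 = (3*(-3*(-6) + 2) - 128)*0 = (3*(18 + 2) - 128)*0 = (3*20 - 128)*0 = (60 - 128)*0 = -68*0 = 0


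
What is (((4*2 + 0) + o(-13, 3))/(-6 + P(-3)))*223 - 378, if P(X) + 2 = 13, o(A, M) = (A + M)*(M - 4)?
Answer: 2124/5 ≈ 424.80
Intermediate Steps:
o(A, M) = (-4 + M)*(A + M) (o(A, M) = (A + M)*(-4 + M) = (-4 + M)*(A + M))
P(X) = 11 (P(X) = -2 + 13 = 11)
(((4*2 + 0) + o(-13, 3))/(-6 + P(-3)))*223 - 378 = (((4*2 + 0) + (3**2 - 4*(-13) - 4*3 - 13*3))/(-6 + 11))*223 - 378 = (((8 + 0) + (9 + 52 - 12 - 39))/5)*223 - 378 = ((8 + 10)*(1/5))*223 - 378 = (18*(1/5))*223 - 378 = (18/5)*223 - 378 = 4014/5 - 378 = 2124/5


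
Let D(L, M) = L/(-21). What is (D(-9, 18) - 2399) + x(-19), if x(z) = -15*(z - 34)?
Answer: -11225/7 ≈ -1603.6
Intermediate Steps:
D(L, M) = -L/21 (D(L, M) = L*(-1/21) = -L/21)
x(z) = 510 - 15*z (x(z) = -15*(-34 + z) = 510 - 15*z)
(D(-9, 18) - 2399) + x(-19) = (-1/21*(-9) - 2399) + (510 - 15*(-19)) = (3/7 - 2399) + (510 + 285) = -16790/7 + 795 = -11225/7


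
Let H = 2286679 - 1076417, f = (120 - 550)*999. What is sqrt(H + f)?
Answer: 22*sqrt(1613) ≈ 883.57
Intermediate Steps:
f = -429570 (f = -430*999 = -429570)
H = 1210262
sqrt(H + f) = sqrt(1210262 - 429570) = sqrt(780692) = 22*sqrt(1613)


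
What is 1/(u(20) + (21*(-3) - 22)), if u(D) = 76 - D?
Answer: -1/29 ≈ -0.034483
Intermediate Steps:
1/(u(20) + (21*(-3) - 22)) = 1/((76 - 1*20) + (21*(-3) - 22)) = 1/((76 - 20) + (-63 - 22)) = 1/(56 - 85) = 1/(-29) = -1/29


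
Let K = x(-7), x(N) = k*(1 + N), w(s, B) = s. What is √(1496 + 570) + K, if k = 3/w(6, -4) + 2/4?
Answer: -6 + √2066 ≈ 39.453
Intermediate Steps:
k = 1 (k = 3/6 + 2/4 = 3*(⅙) + 2*(¼) = ½ + ½ = 1)
x(N) = 1 + N (x(N) = 1*(1 + N) = 1 + N)
K = -6 (K = 1 - 7 = -6)
√(1496 + 570) + K = √(1496 + 570) - 6 = √2066 - 6 = -6 + √2066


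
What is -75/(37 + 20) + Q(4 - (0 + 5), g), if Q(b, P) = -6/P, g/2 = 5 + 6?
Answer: -332/209 ≈ -1.5885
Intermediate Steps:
g = 22 (g = 2*(5 + 6) = 2*11 = 22)
-75/(37 + 20) + Q(4 - (0 + 5), g) = -75/(37 + 20) - 6/22 = -75/57 - 6*1/22 = -75*1/57 - 3/11 = -25/19 - 3/11 = -332/209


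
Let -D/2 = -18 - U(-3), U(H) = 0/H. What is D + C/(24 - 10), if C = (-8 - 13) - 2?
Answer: 481/14 ≈ 34.357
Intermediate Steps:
U(H) = 0
C = -23 (C = -21 - 2 = -23)
D = 36 (D = -2*(-18 - 1*0) = -2*(-18 + 0) = -2*(-18) = 36)
D + C/(24 - 10) = 36 - 23/(24 - 10) = 36 - 23/14 = 481/14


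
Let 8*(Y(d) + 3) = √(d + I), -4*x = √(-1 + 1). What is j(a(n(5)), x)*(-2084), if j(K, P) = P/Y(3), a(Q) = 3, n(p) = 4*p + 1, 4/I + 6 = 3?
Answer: 0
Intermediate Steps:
I = -4/3 (I = 4/(-6 + 3) = 4/(-3) = 4*(-⅓) = -4/3 ≈ -1.3333)
x = 0 (x = -√(-1 + 1)/4 = -√0/4 = -¼*0 = 0)
n(p) = 1 + 4*p
Y(d) = -3 + √(-4/3 + d)/8 (Y(d) = -3 + √(d - 4/3)/8 = -3 + √(-4/3 + d)/8)
j(K, P) = P/(-3 + √15/24) (j(K, P) = P/(-3 + √(-12 + 9*3)/24) = P/(-3 + √(-12 + 27)/24) = P/(-3 + √15/24))
j(a(n(5)), x)*(-2084) = (-576/1723*0 - 8/1723*0*√15)*(-2084) = (0 + 0)*(-2084) = 0*(-2084) = 0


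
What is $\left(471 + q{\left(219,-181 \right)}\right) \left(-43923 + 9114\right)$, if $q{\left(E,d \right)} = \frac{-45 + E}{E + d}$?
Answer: $- \frac{314534124}{19} \approx -1.6554 \cdot 10^{7}$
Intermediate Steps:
$q{\left(E,d \right)} = \frac{-45 + E}{E + d}$
$\left(471 + q{\left(219,-181 \right)}\right) \left(-43923 + 9114\right) = \left(471 + \frac{-45 + 219}{219 - 181}\right) \left(-43923 + 9114\right) = \left(471 + \frac{1}{38} \cdot 174\right) \left(-34809\right) = \left(471 + \frac{87}{19}\right) \left(-34809\right) = \frac{9036}{19} \left(-34809\right) = - \frac{314534124}{19}$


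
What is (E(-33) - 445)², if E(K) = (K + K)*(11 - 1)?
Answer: 1221025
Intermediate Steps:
E(K) = 20*K (E(K) = (2*K)*10 = 20*K)
(E(-33) - 445)² = (20*(-33) - 445)² = (-660 - 445)² = (-1105)² = 1221025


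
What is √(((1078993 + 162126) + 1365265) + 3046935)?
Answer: √5653319 ≈ 2377.7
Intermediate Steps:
√(((1078993 + 162126) + 1365265) + 3046935) = √((1241119 + 1365265) + 3046935) = √(2606384 + 3046935) = √5653319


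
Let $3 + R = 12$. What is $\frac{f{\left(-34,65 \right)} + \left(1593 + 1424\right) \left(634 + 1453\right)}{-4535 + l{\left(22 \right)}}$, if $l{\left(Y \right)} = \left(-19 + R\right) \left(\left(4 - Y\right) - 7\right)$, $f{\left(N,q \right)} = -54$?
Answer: $- \frac{1259285}{857} \approx -1469.4$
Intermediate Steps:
$R = 9$ ($R = -3 + 12 = 9$)
$l{\left(Y \right)} = 30 + 10 Y$ ($l{\left(Y \right)} = \left(-19 + 9\right) \left(\left(4 - Y\right) - 7\right) = - 10 \left(-3 - Y\right) = 30 + 10 Y$)
$\frac{f{\left(-34,65 \right)} + \left(1593 + 1424\right) \left(634 + 1453\right)}{-4535 + l{\left(22 \right)}} = \frac{-54 + \left(1593 + 1424\right) \left(634 + 1453\right)}{-4535 + \left(30 + 10 \cdot 22\right)} = \frac{-54 + 3017 \cdot 2087}{-4535 + \left(30 + 220\right)} = \frac{-54 + 6296479}{-4535 + 250} = \frac{6296425}{-4285} = 6296425 \left(- \frac{1}{4285}\right) = - \frac{1259285}{857}$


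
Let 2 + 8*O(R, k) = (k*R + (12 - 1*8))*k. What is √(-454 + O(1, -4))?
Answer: I*√1817/2 ≈ 21.313*I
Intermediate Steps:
O(R, k) = -¼ + k*(4 + R*k)/8 (O(R, k) = -¼ + ((k*R + (12 - 1*8))*k)/8 = -¼ + ((R*k + (12 - 8))*k)/8 = -¼ + ((R*k + 4)*k)/8 = -¼ + ((4 + R*k)*k)/8 = -¼ + (k*(4 + R*k))/8 = -¼ + k*(4 + R*k)/8)
√(-454 + O(1, -4)) = √(-454 + (-¼ + (½)*(-4) + (⅛)*1*(-4)²)) = √(-454 + (-¼ - 2 + (⅛)*1*16)) = √(-454 + (-¼ - 2 + 2)) = √(-454 - ¼) = √(-1817/4) = I*√1817/2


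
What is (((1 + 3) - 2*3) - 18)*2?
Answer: -40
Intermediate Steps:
(((1 + 3) - 2*3) - 18)*2 = ((4 - 6) - 18)*2 = (-2 - 18)*2 = -20*2 = -40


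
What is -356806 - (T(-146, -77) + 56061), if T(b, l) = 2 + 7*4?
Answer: -412897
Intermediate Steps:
T(b, l) = 30 (T(b, l) = 2 + 28 = 30)
-356806 - (T(-146, -77) + 56061) = -356806 - (30 + 56061) = -356806 - 1*56091 = -356806 - 56091 = -412897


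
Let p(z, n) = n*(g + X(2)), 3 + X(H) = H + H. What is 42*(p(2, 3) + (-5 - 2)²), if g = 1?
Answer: 2310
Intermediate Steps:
X(H) = -3 + 2*H (X(H) = -3 + (H + H) = -3 + 2*H)
p(z, n) = 2*n (p(z, n) = n*(1 + (-3 + 2*2)) = n*(1 + (-3 + 4)) = n*(1 + 1) = n*2 = 2*n)
42*(p(2, 3) + (-5 - 2)²) = 42*(2*3 + (-5 - 2)²) = 42*(6 + (-7)²) = 42*(6 + 49) = 42*55 = 2310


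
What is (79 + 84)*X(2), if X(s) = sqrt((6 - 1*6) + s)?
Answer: 163*sqrt(2) ≈ 230.52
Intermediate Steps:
X(s) = sqrt(s) (X(s) = sqrt((6 - 6) + s) = sqrt(0 + s) = sqrt(s))
(79 + 84)*X(2) = (79 + 84)*sqrt(2) = 163*sqrt(2)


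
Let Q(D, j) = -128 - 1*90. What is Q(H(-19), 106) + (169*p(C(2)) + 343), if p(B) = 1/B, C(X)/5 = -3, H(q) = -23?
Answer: 1706/15 ≈ 113.73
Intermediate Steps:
C(X) = -15 (C(X) = 5*(-3) = -15)
Q(D, j) = -218 (Q(D, j) = -128 - 90 = -218)
Q(H(-19), 106) + (169*p(C(2)) + 343) = -218 + (169/(-15) + 343) = -218 + (169*(-1/15) + 343) = -218 + (-169/15 + 343) = -218 + 4976/15 = 1706/15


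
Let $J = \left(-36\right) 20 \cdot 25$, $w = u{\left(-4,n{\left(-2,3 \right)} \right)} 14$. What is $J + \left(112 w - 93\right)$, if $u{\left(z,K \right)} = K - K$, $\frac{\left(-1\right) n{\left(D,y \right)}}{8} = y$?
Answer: $-18093$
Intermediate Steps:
$n{\left(D,y \right)} = - 8 y$
$u{\left(z,K \right)} = 0$
$w = 0$ ($w = 0 \cdot 14 = 0$)
$J = -18000$ ($J = \left(-720\right) 25 = -18000$)
$J + \left(112 w - 93\right) = -18000 + \left(112 \cdot 0 - 93\right) = -18000 + \left(0 - 93\right) = -18000 - 93 = -18093$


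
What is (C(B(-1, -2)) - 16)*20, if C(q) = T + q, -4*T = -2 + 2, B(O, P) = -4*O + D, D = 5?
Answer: -140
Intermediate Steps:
B(O, P) = 5 - 4*O (B(O, P) = -4*O + 5 = 5 - 4*O)
T = 0 (T = -(-2 + 2)/4 = -¼*0 = 0)
C(q) = q (C(q) = 0 + q = q)
(C(B(-1, -2)) - 16)*20 = ((5 - 4*(-1)) - 16)*20 = ((5 + 4) - 16)*20 = (9 - 16)*20 = -7*20 = -140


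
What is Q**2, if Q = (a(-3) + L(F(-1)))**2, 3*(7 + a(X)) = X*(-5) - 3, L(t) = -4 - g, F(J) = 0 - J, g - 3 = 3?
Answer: 28561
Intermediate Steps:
g = 6 (g = 3 + 3 = 6)
F(J) = -J
L(t) = -10 (L(t) = -4 - 1*6 = -4 - 6 = -10)
a(X) = -8 - 5*X/3 (a(X) = -7 + (X*(-5) - 3)/3 = -7 + (-5*X - 3)/3 = -7 + (-3 - 5*X)/3 = -7 + (-1 - 5*X/3) = -8 - 5*X/3)
Q = 169 (Q = ((-8 - 5/3*(-3)) - 10)**2 = ((-8 + 5) - 10)**2 = (-3 - 10)**2 = (-13)**2 = 169)
Q**2 = 169**2 = 28561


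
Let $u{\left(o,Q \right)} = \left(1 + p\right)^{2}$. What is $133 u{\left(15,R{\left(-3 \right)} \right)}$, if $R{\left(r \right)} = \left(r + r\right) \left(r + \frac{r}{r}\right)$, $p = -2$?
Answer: $133$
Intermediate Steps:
$R{\left(r \right)} = 2 r \left(1 + r\right)$ ($R{\left(r \right)} = 2 r \left(r + 1\right) = 2 r \left(1 + r\right)$)
$u{\left(o,Q \right)} = 1$ ($u{\left(o,Q \right)} = \left(1 - 2\right)^{2} = \left(-1\right)^{2} = 1$)
$133 u{\left(15,R{\left(-3 \right)} \right)} = 133 \cdot 1 = 133$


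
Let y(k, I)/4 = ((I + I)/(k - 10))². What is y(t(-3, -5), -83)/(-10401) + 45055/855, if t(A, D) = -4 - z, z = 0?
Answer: 1529245021/29049993 ≈ 52.642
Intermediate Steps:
t(A, D) = -4 (t(A, D) = -4 - 1*0 = -4 + 0 = -4)
y(k, I) = 16*I²/(-10 + k)² (y(k, I) = 4*((I + I)/(k - 10))² = 4*((2*I)/(-10 + k))² = 4*(2*I/(-10 + k))² = 4*(4*I²/(-10 + k)²) = 16*I²/(-10 + k)²)
y(t(-3, -5), -83)/(-10401) + 45055/855 = (16*(-83)²/(-10 - 4)²)/(-10401) + 45055/855 = (16*6889/(-14)²)*(-1/10401) + 45055*(1/855) = (16*6889*(1/196))*(-1/10401) + 9011/171 = (27556/49)*(-1/10401) + 9011/171 = -27556/509649 + 9011/171 = 1529245021/29049993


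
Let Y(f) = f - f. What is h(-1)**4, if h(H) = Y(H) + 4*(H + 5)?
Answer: 65536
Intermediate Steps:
Y(f) = 0
h(H) = 20 + 4*H (h(H) = 0 + 4*(H + 5) = 0 + 4*(5 + H) = 0 + (20 + 4*H) = 20 + 4*H)
h(-1)**4 = (20 + 4*(-1))**4 = (20 - 4)**4 = 16**4 = 65536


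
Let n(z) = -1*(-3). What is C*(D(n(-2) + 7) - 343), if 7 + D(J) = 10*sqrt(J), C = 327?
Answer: -114450 + 3270*sqrt(10) ≈ -1.0411e+5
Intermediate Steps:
n(z) = 3
D(J) = -7 + 10*sqrt(J)
C*(D(n(-2) + 7) - 343) = 327*((-7 + 10*sqrt(3 + 7)) - 343) = 327*((-7 + 10*sqrt(10)) - 343) = 327*(-350 + 10*sqrt(10)) = -114450 + 3270*sqrt(10)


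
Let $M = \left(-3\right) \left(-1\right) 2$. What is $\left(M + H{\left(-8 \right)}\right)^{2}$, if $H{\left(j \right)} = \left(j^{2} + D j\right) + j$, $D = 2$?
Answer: $2116$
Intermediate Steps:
$H{\left(j \right)} = j^{2} + 3 j$ ($H{\left(j \right)} = \left(j^{2} + 2 j\right) + j = j^{2} + 3 j$)
$M = 6$ ($M = 3 \cdot 2 = 6$)
$\left(M + H{\left(-8 \right)}\right)^{2} = \left(6 - 8 \left(3 - 8\right)\right)^{2} = \left(6 - -40\right)^{2} = \left(6 + 40\right)^{2} = 46^{2} = 2116$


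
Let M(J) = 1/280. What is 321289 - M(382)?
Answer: 89960919/280 ≈ 3.2129e+5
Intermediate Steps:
M(J) = 1/280
321289 - M(382) = 321289 - 1*1/280 = 321289 - 1/280 = 89960919/280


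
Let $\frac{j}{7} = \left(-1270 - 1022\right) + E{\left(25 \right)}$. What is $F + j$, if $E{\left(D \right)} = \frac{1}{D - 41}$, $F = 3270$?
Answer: $- \frac{204391}{16} \approx -12774.0$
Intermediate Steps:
$E{\left(D \right)} = \frac{1}{-41 + D}$
$j = - \frac{256711}{16}$ ($j = 7 \left(\left(-1270 - 1022\right) + \frac{1}{-41 + 25}\right) = 7 \left(-2292 + \frac{1}{-16}\right) = 7 \left(-2292 - \frac{1}{16}\right) = 7 \left(- \frac{36673}{16}\right) = - \frac{256711}{16} \approx -16044.0$)
$F + j = 3270 - \frac{256711}{16} = - \frac{204391}{16}$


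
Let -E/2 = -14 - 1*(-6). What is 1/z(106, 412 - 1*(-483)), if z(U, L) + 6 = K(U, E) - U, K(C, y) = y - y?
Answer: -1/112 ≈ -0.0089286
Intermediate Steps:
E = 16 (E = -2*(-14 - 1*(-6)) = -2*(-14 + 6) = -2*(-8) = 16)
K(C, y) = 0
z(U, L) = -6 - U (z(U, L) = -6 + (0 - U) = -6 - U)
1/z(106, 412 - 1*(-483)) = 1/(-6 - 1*106) = 1/(-6 - 106) = 1/(-112) = -1/112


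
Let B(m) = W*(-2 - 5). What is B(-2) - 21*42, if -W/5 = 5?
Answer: -707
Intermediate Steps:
W = -25 (W = -5*5 = -25)
B(m) = 175 (B(m) = -25*(-2 - 5) = -25*(-7) = 175)
B(-2) - 21*42 = 175 - 21*42 = 175 - 882 = -707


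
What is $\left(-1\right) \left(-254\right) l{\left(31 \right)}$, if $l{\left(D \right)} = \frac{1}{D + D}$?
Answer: $\frac{127}{31} \approx 4.0968$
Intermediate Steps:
$l{\left(D \right)} = \frac{1}{2 D}$
$\left(-1\right) \left(-254\right) l{\left(31 \right)} = \left(-1\right) \left(-254\right) \frac{1}{2 \cdot 31} = 254 \cdot \frac{1}{2} \cdot \frac{1}{31} = 254 \cdot \frac{1}{62} = \frac{127}{31}$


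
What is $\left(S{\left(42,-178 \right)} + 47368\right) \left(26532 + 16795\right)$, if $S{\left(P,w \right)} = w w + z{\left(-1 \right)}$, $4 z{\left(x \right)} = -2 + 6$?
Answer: $3425129331$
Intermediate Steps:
$z{\left(x \right)} = 1$ ($z{\left(x \right)} = \frac{-2 + 6}{4} = \frac{1}{4} \cdot 4 = 1$)
$S{\left(P,w \right)} = 1 + w^{2}$ ($S{\left(P,w \right)} = w w + 1 = w^{2} + 1 = 1 + w^{2}$)
$\left(S{\left(42,-178 \right)} + 47368\right) \left(26532 + 16795\right) = \left(\left(1 + \left(-178\right)^{2}\right) + 47368\right) \left(26532 + 16795\right) = \left(\left(1 + 31684\right) + 47368\right) 43327 = \left(31685 + 47368\right) 43327 = 79053 \cdot 43327 = 3425129331$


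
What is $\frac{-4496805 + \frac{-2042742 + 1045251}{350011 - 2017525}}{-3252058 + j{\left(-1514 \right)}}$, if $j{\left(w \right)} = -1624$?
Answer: $\frac{2499494765093}{1808520095516} \approx 1.3821$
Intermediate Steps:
$\frac{-4496805 + \frac{-2042742 + 1045251}{350011 - 2017525}}{-3252058 + j{\left(-1514 \right)}} = \frac{-4496805 + \frac{-2042742 + 1045251}{350011 - 2017525}}{-3252058 - 1624} = \frac{-4496805 - \frac{997491}{-1667514}}{-3253682} = \left(-4496805 - - \frac{332497}{555838}\right) \left(- \frac{1}{3253682}\right) = \left(-4496805 + \frac{332497}{555838}\right) \left(- \frac{1}{3253682}\right) = \left(- \frac{2499494765093}{555838}\right) \left(- \frac{1}{3253682}\right) = \frac{2499494765093}{1808520095516}$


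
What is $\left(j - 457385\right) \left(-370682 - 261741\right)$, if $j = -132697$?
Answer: $373181428686$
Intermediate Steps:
$\left(j - 457385\right) \left(-370682 - 261741\right) = \left(-132697 - 457385\right) \left(-370682 - 261741\right) = \left(-590082\right) \left(-632423\right) = 373181428686$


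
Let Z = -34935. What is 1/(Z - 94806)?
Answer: -1/129741 ≈ -7.7077e-6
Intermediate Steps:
1/(Z - 94806) = 1/(-34935 - 94806) = 1/(-129741) = -1/129741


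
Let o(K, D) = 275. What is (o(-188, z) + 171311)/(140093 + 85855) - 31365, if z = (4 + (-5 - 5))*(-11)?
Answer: -3543343717/112974 ≈ -31364.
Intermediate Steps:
z = 66 (z = (4 - 10)*(-11) = -6*(-11) = 66)
(o(-188, z) + 171311)/(140093 + 85855) - 31365 = (275 + 171311)/(140093 + 85855) - 31365 = 171586/225948 - 31365 = 171586*(1/225948) - 31365 = 85793/112974 - 31365 = -3543343717/112974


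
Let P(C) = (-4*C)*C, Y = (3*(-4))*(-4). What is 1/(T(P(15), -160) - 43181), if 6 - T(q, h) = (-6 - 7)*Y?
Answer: -1/42551 ≈ -2.3501e-5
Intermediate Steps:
Y = 48 (Y = -12*(-4) = 48)
P(C) = -4*C²
T(q, h) = 630 (T(q, h) = 6 - (-6 - 7)*48 = 6 - (-13)*48 = 6 - 1*(-624) = 6 + 624 = 630)
1/(T(P(15), -160) - 43181) = 1/(630 - 43181) = 1/(-42551) = -1/42551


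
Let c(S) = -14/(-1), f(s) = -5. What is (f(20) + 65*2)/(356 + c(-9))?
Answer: 25/74 ≈ 0.33784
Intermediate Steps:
c(S) = 14 (c(S) = -14*(-1) = 14)
(f(20) + 65*2)/(356 + c(-9)) = (-5 + 65*2)/(356 + 14) = (-5 + 130)/370 = 125*(1/370) = 25/74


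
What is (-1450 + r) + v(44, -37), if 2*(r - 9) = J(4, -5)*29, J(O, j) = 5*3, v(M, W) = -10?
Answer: -2467/2 ≈ -1233.5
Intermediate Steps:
J(O, j) = 15
r = 453/2 (r = 9 + (15*29)/2 = 9 + (½)*435 = 9 + 435/2 = 453/2 ≈ 226.50)
(-1450 + r) + v(44, -37) = (-1450 + 453/2) - 10 = -2447/2 - 10 = -2467/2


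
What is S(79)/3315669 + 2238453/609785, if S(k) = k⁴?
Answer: 31173144362642/2021845221165 ≈ 15.418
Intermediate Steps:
S(79)/3315669 + 2238453/609785 = 79⁴/3315669 + 2238453/609785 = 38950081*(1/3315669) + 2238453*(1/609785) = 38950081/3315669 + 2238453/609785 = 31173144362642/2021845221165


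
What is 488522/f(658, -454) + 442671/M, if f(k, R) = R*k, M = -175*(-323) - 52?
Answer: 52325845133/8435146118 ≈ 6.2033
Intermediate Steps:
M = 56473 (M = 56525 - 52 = 56473)
488522/f(658, -454) + 442671/M = 488522/((-454*658)) + 442671/56473 = 488522/(-298732) + 442671*(1/56473) = 488522*(-1/298732) + 442671/56473 = -244261/149366 + 442671/56473 = 52325845133/8435146118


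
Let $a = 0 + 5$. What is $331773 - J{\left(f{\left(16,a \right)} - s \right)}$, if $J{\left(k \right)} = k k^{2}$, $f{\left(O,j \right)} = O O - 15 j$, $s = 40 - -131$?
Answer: $330773$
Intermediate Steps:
$s = 171$ ($s = 40 + 131 = 171$)
$a = 5$
$f{\left(O,j \right)} = O^{2} - 15 j$
$J{\left(k \right)} = k^{3}$
$331773 - J{\left(f{\left(16,a \right)} - s \right)} = 331773 - \left(\left(16^{2} - 75\right) - 171\right)^{3} = 331773 - \left(\left(256 - 75\right) - 171\right)^{3} = 331773 - \left(181 - 171\right)^{3} = 331773 - 10^{3} = 331773 - 1000 = 330773$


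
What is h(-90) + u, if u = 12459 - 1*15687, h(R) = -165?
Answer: -3393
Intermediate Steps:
u = -3228 (u = 12459 - 15687 = -3228)
h(-90) + u = -165 - 3228 = -3393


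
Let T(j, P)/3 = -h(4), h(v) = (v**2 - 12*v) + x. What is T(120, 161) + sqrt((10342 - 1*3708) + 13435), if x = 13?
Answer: 57 + sqrt(20069) ≈ 198.67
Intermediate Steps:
h(v) = 13 + v**2 - 12*v (h(v) = (v**2 - 12*v) + 13 = 13 + v**2 - 12*v)
T(j, P) = 57 (T(j, P) = 3*(-(13 + 4**2 - 12*4)) = 3*(-(13 + 16 - 48)) = 3*(-1*(-19)) = 3*19 = 57)
T(120, 161) + sqrt((10342 - 1*3708) + 13435) = 57 + sqrt((10342 - 1*3708) + 13435) = 57 + sqrt((10342 - 3708) + 13435) = 57 + sqrt(6634 + 13435) = 57 + sqrt(20069)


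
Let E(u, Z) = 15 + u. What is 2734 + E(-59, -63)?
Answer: 2690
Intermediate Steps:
2734 + E(-59, -63) = 2734 + (15 - 59) = 2734 - 44 = 2690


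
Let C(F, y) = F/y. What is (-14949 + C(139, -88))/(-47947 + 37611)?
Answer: 1315651/909568 ≈ 1.4465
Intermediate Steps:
(-14949 + C(139, -88))/(-47947 + 37611) = (-14949 + 139/(-88))/(-47947 + 37611) = (-14949 + 139*(-1/88))/(-10336) = (-14949 - 139/88)*(-1/10336) = -1315651/88*(-1/10336) = 1315651/909568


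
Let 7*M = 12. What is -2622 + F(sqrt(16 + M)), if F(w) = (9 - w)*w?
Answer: -18478/7 + 18*sqrt(217)/7 ≈ -2601.8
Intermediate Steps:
M = 12/7 (M = (1/7)*12 = 12/7 ≈ 1.7143)
F(w) = w*(9 - w)
-2622 + F(sqrt(16 + M)) = -2622 + sqrt(16 + 12/7)*(9 - sqrt(16 + 12/7)) = -2622 + sqrt(124/7)*(9 - sqrt(124/7)) = -2622 + (2*sqrt(217)/7)*(9 - 2*sqrt(217)/7) = -2622 + 2*sqrt(217)*(9 - 2*sqrt(217)/7)/7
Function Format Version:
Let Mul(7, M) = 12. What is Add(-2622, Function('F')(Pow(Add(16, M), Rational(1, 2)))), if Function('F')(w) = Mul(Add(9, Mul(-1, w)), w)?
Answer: Add(Rational(-18478, 7), Mul(Rational(18, 7), Pow(217, Rational(1, 2)))) ≈ -2601.8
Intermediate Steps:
M = Rational(12, 7) (M = Mul(Rational(1, 7), 12) = Rational(12, 7) ≈ 1.7143)
Function('F')(w) = Mul(w, Add(9, Mul(-1, w)))
Add(-2622, Function('F')(Pow(Add(16, M), Rational(1, 2)))) = Add(-2622, Mul(Pow(Add(16, Rational(12, 7)), Rational(1, 2)), Add(9, Mul(-1, Pow(Add(16, Rational(12, 7)), Rational(1, 2)))))) = Add(-2622, Mul(Pow(Rational(124, 7), Rational(1, 2)), Add(9, Mul(-1, Pow(Rational(124, 7), Rational(1, 2)))))) = Add(-2622, Mul(Mul(Rational(2, 7), Pow(217, Rational(1, 2))), Add(9, Mul(-1, Mul(Rational(2, 7), Pow(217, Rational(1, 2))))))) = Add(-2622, Mul(Mul(Rational(2, 7), Pow(217, Rational(1, 2))), Add(9, Mul(Rational(-2, 7), Pow(217, Rational(1, 2)))))) = Add(-2622, Mul(Rational(2, 7), Pow(217, Rational(1, 2)), Add(9, Mul(Rational(-2, 7), Pow(217, Rational(1, 2))))))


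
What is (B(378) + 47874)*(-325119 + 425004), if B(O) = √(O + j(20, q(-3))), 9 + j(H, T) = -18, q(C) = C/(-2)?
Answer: 4781894490 + 299655*√39 ≈ 4.7838e+9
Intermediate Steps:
q(C) = -C/2 (q(C) = C*(-½) = -C/2)
j(H, T) = -27 (j(H, T) = -9 - 18 = -27)
B(O) = √(-27 + O) (B(O) = √(O - 27) = √(-27 + O))
(B(378) + 47874)*(-325119 + 425004) = (√(-27 + 378) + 47874)*(-325119 + 425004) = (√351 + 47874)*99885 = (3*√39 + 47874)*99885 = (47874 + 3*√39)*99885 = 4781894490 + 299655*√39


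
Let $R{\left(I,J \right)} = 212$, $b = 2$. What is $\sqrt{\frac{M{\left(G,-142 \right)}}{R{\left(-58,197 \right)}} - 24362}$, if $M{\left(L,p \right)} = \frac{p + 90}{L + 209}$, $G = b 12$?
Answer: $\frac{i \sqrt{3715151588499}}{12349} \approx 156.08 i$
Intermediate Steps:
$G = 24$ ($G = 2 \cdot 12 = 24$)
$M{\left(L,p \right)} = \frac{90 + p}{209 + L}$
$\sqrt{\frac{M{\left(G,-142 \right)}}{R{\left(-58,197 \right)}} - 24362} = \sqrt{\frac{\frac{1}{209 + 24} \left(90 - 142\right)}{212} - 24362} = \sqrt{\frac{1}{233} \left(-52\right) \frac{1}{212} - 24362} = \sqrt{\left(- \frac{52}{233}\right) \frac{1}{212} - 24362} = \sqrt{- \frac{13}{12349} - 24362} = \sqrt{- \frac{300846351}{12349}} = \frac{i \sqrt{3715151588499}}{12349}$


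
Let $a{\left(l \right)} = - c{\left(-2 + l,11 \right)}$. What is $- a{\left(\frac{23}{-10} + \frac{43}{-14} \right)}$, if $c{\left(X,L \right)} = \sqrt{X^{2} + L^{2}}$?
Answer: $\frac{\sqrt{214789}}{35} \approx 13.242$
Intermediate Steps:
$c{\left(X,L \right)} = \sqrt{L^{2} + X^{2}}$
$a{\left(l \right)} = - \sqrt{121 + \left(-2 + l\right)^{2}}$ ($a{\left(l \right)} = - \sqrt{11^{2} + \left(-2 + l\right)^{2}} = - \sqrt{121 + \left(-2 + l\right)^{2}}$)
$- a{\left(\frac{23}{-10} + \frac{43}{-14} \right)} = - \left(-1\right) \sqrt{121 + \left(-2 + \left(\frac{23}{-10} + \frac{43}{-14}\right)\right)^{2}} = - \left(-1\right) \sqrt{121 + \left(-2 + \left(23 \left(- \frac{1}{10}\right) + 43 \left(- \frac{1}{14}\right)\right)\right)^{2}} = - \left(-1\right) \sqrt{121 + \left(-2 - \frac{188}{35}\right)^{2}} = - \left(-1\right) \sqrt{121 + \left(- \frac{258}{35}\right)^{2}} = - \left(-1\right) \sqrt{121 + \frac{66564}{1225}} = - \left(-1\right) \sqrt{\frac{214789}{1225}} = - \left(-1\right) \frac{\sqrt{214789}}{35} = - \frac{\left(-1\right) \sqrt{214789}}{35} = \frac{\sqrt{214789}}{35}$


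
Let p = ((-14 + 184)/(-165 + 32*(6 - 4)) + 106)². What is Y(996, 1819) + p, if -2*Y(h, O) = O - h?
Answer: 213619169/20402 ≈ 10471.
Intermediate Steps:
Y(h, O) = h/2 - O/2 (Y(h, O) = -(O - h)/2 = h/2 - O/2)
p = 111007296/10201 (p = (170/(-165 + 32*2) + 106)² = (170/(-165 + 64) + 106)² = (170/(-101) + 106)² = (170*(-1/101) + 106)² = (-170/101 + 106)² = (10536/101)² = 111007296/10201 ≈ 10882.)
Y(996, 1819) + p = ((½)*996 - ½*1819) + 111007296/10201 = (498 - 1819/2) + 111007296/10201 = -823/2 + 111007296/10201 = 213619169/20402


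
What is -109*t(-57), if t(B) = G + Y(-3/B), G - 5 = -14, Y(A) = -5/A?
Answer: 11336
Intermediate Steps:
G = -9 (G = 5 - 14 = -9)
t(B) = -9 + 5*B/3 (t(B) = -9 - 5*(-B/3) = -9 - (-5)*B/3 = -9 + 5*B/3)
-109*t(-57) = -109*(-9 + (5/3)*(-57)) = -109*(-9 - 95) = -109*(-104) = 11336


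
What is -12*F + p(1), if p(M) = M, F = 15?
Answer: -179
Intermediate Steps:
-12*F + p(1) = -12*15 + 1 = -180 + 1 = -179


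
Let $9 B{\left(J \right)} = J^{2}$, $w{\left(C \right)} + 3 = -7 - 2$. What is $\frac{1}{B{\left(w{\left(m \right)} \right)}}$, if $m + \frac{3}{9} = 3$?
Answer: $\frac{1}{16} \approx 0.0625$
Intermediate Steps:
$m = \frac{8}{3}$ ($m = - \frac{1}{3} + 3 = \frac{8}{3} \approx 2.6667$)
$w{\left(C \right)} = -12$ ($w{\left(C \right)} = -3 - 9 = -12$)
$B{\left(J \right)} = \frac{J^{2}}{9}$
$\frac{1}{B{\left(w{\left(m \right)} \right)}} = \frac{1}{\frac{1}{9} \left(-12\right)^{2}} = \frac{1}{\frac{1}{9} \cdot 144} = \frac{1}{16}$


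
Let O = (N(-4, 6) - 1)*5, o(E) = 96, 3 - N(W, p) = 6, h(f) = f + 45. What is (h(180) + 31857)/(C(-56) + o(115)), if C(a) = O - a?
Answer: 5347/22 ≈ 243.05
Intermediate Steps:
h(f) = 45 + f
N(W, p) = -3 (N(W, p) = 3 - 1*6 = 3 - 6 = -3)
O = -20 (O = (-3 - 1)*5 = -4*5 = -20)
C(a) = -20 - a
(h(180) + 31857)/(C(-56) + o(115)) = ((45 + 180) + 31857)/((-20 - 1*(-56)) + 96) = (225 + 31857)/((-20 + 56) + 96) = 32082/(36 + 96) = 32082/132 = 32082*(1/132) = 5347/22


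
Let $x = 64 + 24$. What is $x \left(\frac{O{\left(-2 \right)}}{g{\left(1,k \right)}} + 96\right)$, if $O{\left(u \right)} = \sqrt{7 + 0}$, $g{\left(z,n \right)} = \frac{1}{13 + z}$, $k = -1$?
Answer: $8448 + 1232 \sqrt{7} \approx 11708.0$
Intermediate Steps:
$x = 88$
$O{\left(u \right)} = \sqrt{7}$
$x \left(\frac{O{\left(-2 \right)}}{g{\left(1,k \right)}} + 96\right) = 88 \left(\frac{\sqrt{7}}{\frac{1}{13 + 1}} + 96\right) = 88 \left(\frac{\sqrt{7}}{\frac{1}{14}} + 96\right) = 88 \left(\sqrt{7} \frac{1}{\frac{1}{14}} + 96\right) = 88 \left(\sqrt{7} \cdot 14 + 96\right) = 88 \left(14 \sqrt{7} + 96\right) = 88 \left(96 + 14 \sqrt{7}\right) = 8448 + 1232 \sqrt{7}$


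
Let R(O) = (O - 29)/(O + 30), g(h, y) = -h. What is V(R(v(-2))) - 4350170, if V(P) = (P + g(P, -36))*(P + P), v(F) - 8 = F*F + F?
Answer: -4350170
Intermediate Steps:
v(F) = 8 + F + F² (v(F) = 8 + (F*F + F) = 8 + (F² + F) = 8 + (F + F²) = 8 + F + F²)
R(O) = (-29 + O)/(30 + O)
V(P) = 0 (V(P) = (P - P)*(P + P) = 0*(2*P) = 0)
V(R(v(-2))) - 4350170 = 0 - 4350170 = -4350170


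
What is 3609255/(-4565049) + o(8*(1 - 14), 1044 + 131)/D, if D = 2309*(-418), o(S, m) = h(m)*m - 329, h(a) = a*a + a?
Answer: -2471788015336063/1468670607646 ≈ -1683.0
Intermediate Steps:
h(a) = a + a² (h(a) = a² + a = a + a²)
o(S, m) = -329 + m²*(1 + m) (o(S, m) = (m*(1 + m))*m - 329 = m²*(1 + m) - 329 = -329 + m²*(1 + m))
D = -965162
3609255/(-4565049) + o(8*(1 - 14), 1044 + 131)/D = 3609255/(-4565049) + (-329 + (1044 + 131)²*(1 + (1044 + 131)))/(-965162) = 3609255*(-1/4565049) + (-329 + 1175²*(1 + 1175))*(-1/965162) = -1203085/1521683 + (-329 + 1380625*1176)*(-1/965162) = -1203085/1521683 + (-329 + 1623615000)*(-1/965162) = -1203085/1521683 + 1623614671*(-1/965162) = -1203085/1521683 - 1623614671/965162 = -2471788015336063/1468670607646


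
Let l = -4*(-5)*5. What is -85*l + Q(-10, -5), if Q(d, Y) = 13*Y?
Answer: -8565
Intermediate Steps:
l = 100 (l = 20*5 = 100)
-85*l + Q(-10, -5) = -85*100 + 13*(-5) = -8500 - 65 = -8565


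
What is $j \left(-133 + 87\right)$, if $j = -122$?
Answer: $5612$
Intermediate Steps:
$j \left(-133 + 87\right) = - 122 \left(-133 + 87\right) = \left(-122\right) \left(-46\right) = 5612$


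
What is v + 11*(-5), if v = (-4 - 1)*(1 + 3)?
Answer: -75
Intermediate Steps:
v = -20 (v = -5*4 = -20)
v + 11*(-5) = -20 + 11*(-5) = -20 - 55 = -75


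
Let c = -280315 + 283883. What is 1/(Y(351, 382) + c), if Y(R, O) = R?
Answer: 1/3919 ≈ 0.00025517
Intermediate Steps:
c = 3568
1/(Y(351, 382) + c) = 1/(351 + 3568) = 1/3919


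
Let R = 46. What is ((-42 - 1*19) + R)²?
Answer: 225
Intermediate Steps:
((-42 - 1*19) + R)² = ((-42 - 1*19) + 46)² = ((-42 - 19) + 46)² = (-61 + 46)² = (-15)² = 225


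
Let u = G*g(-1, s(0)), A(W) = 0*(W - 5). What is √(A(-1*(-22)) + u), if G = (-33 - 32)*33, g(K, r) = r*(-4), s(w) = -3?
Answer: 6*I*√715 ≈ 160.44*I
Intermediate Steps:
g(K, r) = -4*r
G = -2145 (G = -65*33 = -2145)
A(W) = 0 (A(W) = 0*(-5 + W) = 0)
u = -25740 (u = -(-8580)*(-3) = -2145*12 = -25740)
√(A(-1*(-22)) + u) = √(0 - 25740) = √(-25740) = 6*I*√715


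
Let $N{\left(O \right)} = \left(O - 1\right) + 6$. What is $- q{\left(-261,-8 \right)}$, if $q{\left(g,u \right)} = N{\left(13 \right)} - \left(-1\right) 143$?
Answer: $-161$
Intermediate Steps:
$N{\left(O \right)} = 5 + O$ ($N{\left(O \right)} = \left(-1 + O\right) + 6 = 5 + O$)
$q{\left(g,u \right)} = 161$ ($q{\left(g,u \right)} = \left(5 + 13\right) - \left(-1\right) 143 = 18 - -143 = 18 + 143 = 161$)
$- q{\left(-261,-8 \right)} = \left(-1\right) 161 = -161$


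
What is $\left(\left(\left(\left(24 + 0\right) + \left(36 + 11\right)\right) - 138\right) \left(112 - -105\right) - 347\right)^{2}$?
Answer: $221592996$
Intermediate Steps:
$\left(\left(\left(\left(24 + 0\right) + \left(36 + 11\right)\right) - 138\right) \left(112 - -105\right) - 347\right)^{2} = \left(\left(\left(24 + 47\right) - 138\right) \left(112 + 105\right) - 347\right)^{2} = \left(\left(71 - 138\right) 217 - 347\right)^{2} = \left(\left(-67\right) 217 - 347\right)^{2} = \left(-14539 - 347\right)^{2} = \left(-14886\right)^{2} = 221592996$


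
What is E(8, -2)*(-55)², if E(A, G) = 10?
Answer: 30250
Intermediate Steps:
E(8, -2)*(-55)² = 10*(-55)² = 10*3025 = 30250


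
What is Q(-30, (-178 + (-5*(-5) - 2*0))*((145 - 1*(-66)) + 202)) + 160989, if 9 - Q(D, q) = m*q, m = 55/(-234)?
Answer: 3799793/26 ≈ 1.4615e+5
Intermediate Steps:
m = -55/234 (m = 55*(-1/234) = -55/234 ≈ -0.23504)
Q(D, q) = 9 + 55*q/234 (Q(D, q) = 9 - (-55)*q/234 = 9 + 55*q/234)
Q(-30, (-178 + (-5*(-5) - 2*0))*((145 - 1*(-66)) + 202)) + 160989 = (9 + 55*((-178 + (-5*(-5) - 2*0))*((145 - 1*(-66)) + 202))/234) + 160989 = (9 + 55*((-178 + (25 + 0))*((145 + 66) + 202))/234) + 160989 = (9 + 55*((-178 + 25)*(211 + 202))/234) + 160989 = (9 + 55*(-153*413)/234) + 160989 = (9 + (55/234)*(-63189)) + 160989 = (9 - 386155/26) + 160989 = -385921/26 + 160989 = 3799793/26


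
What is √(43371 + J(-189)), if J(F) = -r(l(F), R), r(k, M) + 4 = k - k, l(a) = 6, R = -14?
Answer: 5*√1735 ≈ 208.27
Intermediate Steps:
r(k, M) = -4 (r(k, M) = -4 + (k - k) = -4 + 0 = -4)
J(F) = 4 (J(F) = -1*(-4) = 4)
√(43371 + J(-189)) = √(43371 + 4) = √43375 = 5*√1735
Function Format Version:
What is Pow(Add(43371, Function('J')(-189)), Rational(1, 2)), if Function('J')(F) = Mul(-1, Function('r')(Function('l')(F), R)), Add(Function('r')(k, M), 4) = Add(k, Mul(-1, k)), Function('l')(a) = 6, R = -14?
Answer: Mul(5, Pow(1735, Rational(1, 2))) ≈ 208.27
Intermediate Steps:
Function('r')(k, M) = -4 (Function('r')(k, M) = Add(-4, Add(k, Mul(-1, k))) = Add(-4, 0) = -4)
Function('J')(F) = 4 (Function('J')(F) = Mul(-1, -4) = 4)
Pow(Add(43371, Function('J')(-189)), Rational(1, 2)) = Pow(Add(43371, 4), Rational(1, 2)) = Pow(43375, Rational(1, 2)) = Mul(5, Pow(1735, Rational(1, 2)))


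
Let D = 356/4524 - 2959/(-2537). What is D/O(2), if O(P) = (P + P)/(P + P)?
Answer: 3572422/2869347 ≈ 1.2450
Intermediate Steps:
D = 3572422/2869347 (D = 356*(1/4524) - 2959*(-1/2537) = 89/1131 + 2959/2537 = 3572422/2869347 ≈ 1.2450)
O(P) = 1 (O(P) = (2*P)/((2*P)) = (2*P)*(1/(2*P)) = 1)
D/O(2) = (3572422/2869347)/1 = (3572422/2869347)*1 = 3572422/2869347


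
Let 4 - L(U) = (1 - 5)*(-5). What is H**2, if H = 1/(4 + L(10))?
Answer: 1/144 ≈ 0.0069444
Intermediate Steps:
L(U) = -16 (L(U) = 4 - (1 - 5)*(-5) = 4 - (-4)*(-5) = 4 - 1*20 = 4 - 20 = -16)
H = -1/12 (H = 1/(4 - 16) = 1/(-12) = -1/12 ≈ -0.083333)
H**2 = (-1/12)**2 = 1/144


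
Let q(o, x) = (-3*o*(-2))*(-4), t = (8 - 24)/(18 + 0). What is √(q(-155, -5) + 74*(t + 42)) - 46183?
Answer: -46183 + 2*√15215/3 ≈ -46101.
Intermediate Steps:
t = -8/9 (t = -16/18 = -16*1/18 = -8/9 ≈ -0.88889)
q(o, x) = -24*o (q(o, x) = (6*o)*(-4) = -24*o)
√(q(-155, -5) + 74*(t + 42)) - 46183 = √(-24*(-155) + 74*(-8/9 + 42)) - 46183 = √(3720 + 74*(370/9)) - 46183 = √(3720 + 27380/9) - 46183 = √(60860/9) - 46183 = 2*√15215/3 - 46183 = -46183 + 2*√15215/3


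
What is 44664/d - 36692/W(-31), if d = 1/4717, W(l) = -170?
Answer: 17907825826/85 ≈ 2.1068e+8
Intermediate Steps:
d = 1/4717 ≈ 0.00021200
44664/d - 36692/W(-31) = 44664/(1/4717) - 36692/(-170) = 44664*4717 - 36692*(-1/170) = 210680088 + 18346/85 = 17907825826/85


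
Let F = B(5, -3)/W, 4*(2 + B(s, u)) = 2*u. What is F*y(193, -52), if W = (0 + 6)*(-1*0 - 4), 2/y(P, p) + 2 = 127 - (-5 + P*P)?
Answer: -7/890856 ≈ -7.8576e-6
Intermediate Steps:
y(P, p) = 2/(130 - P**2) (y(P, p) = 2/(-2 + (127 - (-5 + P*P))) = 2/(-2 + (127 - (-5 + P**2))) = 2/(-2 + (127 + (5 - P**2))) = 2/(-2 + (132 - P**2)) = 2/(130 - P**2))
B(s, u) = -2 + u/2 (B(s, u) = -2 + (2*u)/4 = -2 + u/2)
W = -24 (W = 6*(0 - 4) = 6*(-4) = -24)
F = 7/48 (F = (-2 + (1/2)*(-3))/(-24) = (-2 - 3/2)*(-1/24) = -7/2*(-1/24) = 7/48 ≈ 0.14583)
F*y(193, -52) = 7*(-2/(-130 + 193**2))/48 = 7*(-2/(-130 + 37249))/48 = 7*(-2/37119)/48 = 7*(-2*1/37119)/48 = (7/48)*(-2/37119) = -7/890856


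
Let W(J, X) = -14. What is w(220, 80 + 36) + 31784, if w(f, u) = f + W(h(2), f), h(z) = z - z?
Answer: 31990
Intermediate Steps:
h(z) = 0
w(f, u) = -14 + f (w(f, u) = f - 14 = -14 + f)
w(220, 80 + 36) + 31784 = (-14 + 220) + 31784 = 206 + 31784 = 31990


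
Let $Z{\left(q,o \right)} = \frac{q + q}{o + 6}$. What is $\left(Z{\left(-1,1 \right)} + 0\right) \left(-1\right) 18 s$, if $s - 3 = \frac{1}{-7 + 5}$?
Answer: $\frac{90}{7} \approx 12.857$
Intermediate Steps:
$s = \frac{5}{2}$ ($s = 3 + \frac{1}{-7 + 5} = 3 + \frac{1}{-2} = 3 - \frac{1}{2} = \frac{5}{2} \approx 2.5$)
$Z{\left(q,o \right)} = \frac{2 q}{6 + o}$
$\left(Z{\left(-1,1 \right)} + 0\right) \left(-1\right) 18 s = \left(2 \left(-1\right) \frac{1}{6 + 1} + 0\right) \left(-1\right) 18 \cdot \frac{5}{2} = \left(2 \left(-1\right) \frac{1}{7} + 0\right) \left(-1\right) 18 \cdot \frac{5}{2} = \left(- \frac{2}{7} + 0\right) \left(-1\right) 18 \cdot \frac{5}{2} = \left(- \frac{2}{7}\right) \left(-1\right) 18 \cdot \frac{5}{2} = \frac{2}{7} \cdot 18 \cdot \frac{5}{2} = \frac{36}{7} \cdot \frac{5}{2} = \frac{90}{7}$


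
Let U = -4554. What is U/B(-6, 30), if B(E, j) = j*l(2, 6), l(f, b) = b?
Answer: -253/10 ≈ -25.300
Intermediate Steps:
B(E, j) = 6*j (B(E, j) = j*6 = 6*j)
U/B(-6, 30) = -4554/(6*30) = -4554/180 = -4554*1/180 = -253/10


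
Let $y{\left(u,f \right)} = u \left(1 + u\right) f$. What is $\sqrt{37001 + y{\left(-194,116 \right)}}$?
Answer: $3 \sqrt{486697} \approx 2092.9$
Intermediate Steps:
$y{\left(u,f \right)} = f u \left(1 + u\right)$
$\sqrt{37001 + y{\left(-194,116 \right)}} = \sqrt{37001 + 116 \left(-194\right) \left(1 - 194\right)} = \sqrt{37001 + 116 \left(-194\right) \left(-193\right)} = \sqrt{37001 + 4343272} = \sqrt{4380273} = 3 \sqrt{486697}$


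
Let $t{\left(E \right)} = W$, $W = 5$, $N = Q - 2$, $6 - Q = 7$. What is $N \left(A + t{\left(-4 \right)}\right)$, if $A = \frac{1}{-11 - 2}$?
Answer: $- \frac{192}{13} \approx -14.769$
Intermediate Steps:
$Q = -1$ ($Q = 6 - 7 = -1$)
$N = -3$ ($N = -1 - 2 = -3$)
$A = - \frac{1}{13}$ ($A = \frac{1}{-13} = - \frac{1}{13} \approx -0.076923$)
$t{\left(E \right)} = 5$
$N \left(A + t{\left(-4 \right)}\right) = - 3 \left(- \frac{1}{13} + 5\right) = \left(-3\right) \frac{64}{13} = - \frac{192}{13}$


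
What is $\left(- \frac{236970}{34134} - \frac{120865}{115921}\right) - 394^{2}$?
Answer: $- \frac{102379460094164}{659474569} \approx -1.5524 \cdot 10^{5}$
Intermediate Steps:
$\left(- \frac{236970}{34134} - \frac{120865}{115921}\right) - 394^{2} = \left(\left(-236970\right) \frac{1}{34134} - \frac{120865}{115921}\right) - 155236 = \left(- \frac{39495}{5689} - \frac{120865}{115921}\right) - 155236 = - \frac{5265900880}{659474569} - 155236 = - \frac{102379460094164}{659474569}$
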